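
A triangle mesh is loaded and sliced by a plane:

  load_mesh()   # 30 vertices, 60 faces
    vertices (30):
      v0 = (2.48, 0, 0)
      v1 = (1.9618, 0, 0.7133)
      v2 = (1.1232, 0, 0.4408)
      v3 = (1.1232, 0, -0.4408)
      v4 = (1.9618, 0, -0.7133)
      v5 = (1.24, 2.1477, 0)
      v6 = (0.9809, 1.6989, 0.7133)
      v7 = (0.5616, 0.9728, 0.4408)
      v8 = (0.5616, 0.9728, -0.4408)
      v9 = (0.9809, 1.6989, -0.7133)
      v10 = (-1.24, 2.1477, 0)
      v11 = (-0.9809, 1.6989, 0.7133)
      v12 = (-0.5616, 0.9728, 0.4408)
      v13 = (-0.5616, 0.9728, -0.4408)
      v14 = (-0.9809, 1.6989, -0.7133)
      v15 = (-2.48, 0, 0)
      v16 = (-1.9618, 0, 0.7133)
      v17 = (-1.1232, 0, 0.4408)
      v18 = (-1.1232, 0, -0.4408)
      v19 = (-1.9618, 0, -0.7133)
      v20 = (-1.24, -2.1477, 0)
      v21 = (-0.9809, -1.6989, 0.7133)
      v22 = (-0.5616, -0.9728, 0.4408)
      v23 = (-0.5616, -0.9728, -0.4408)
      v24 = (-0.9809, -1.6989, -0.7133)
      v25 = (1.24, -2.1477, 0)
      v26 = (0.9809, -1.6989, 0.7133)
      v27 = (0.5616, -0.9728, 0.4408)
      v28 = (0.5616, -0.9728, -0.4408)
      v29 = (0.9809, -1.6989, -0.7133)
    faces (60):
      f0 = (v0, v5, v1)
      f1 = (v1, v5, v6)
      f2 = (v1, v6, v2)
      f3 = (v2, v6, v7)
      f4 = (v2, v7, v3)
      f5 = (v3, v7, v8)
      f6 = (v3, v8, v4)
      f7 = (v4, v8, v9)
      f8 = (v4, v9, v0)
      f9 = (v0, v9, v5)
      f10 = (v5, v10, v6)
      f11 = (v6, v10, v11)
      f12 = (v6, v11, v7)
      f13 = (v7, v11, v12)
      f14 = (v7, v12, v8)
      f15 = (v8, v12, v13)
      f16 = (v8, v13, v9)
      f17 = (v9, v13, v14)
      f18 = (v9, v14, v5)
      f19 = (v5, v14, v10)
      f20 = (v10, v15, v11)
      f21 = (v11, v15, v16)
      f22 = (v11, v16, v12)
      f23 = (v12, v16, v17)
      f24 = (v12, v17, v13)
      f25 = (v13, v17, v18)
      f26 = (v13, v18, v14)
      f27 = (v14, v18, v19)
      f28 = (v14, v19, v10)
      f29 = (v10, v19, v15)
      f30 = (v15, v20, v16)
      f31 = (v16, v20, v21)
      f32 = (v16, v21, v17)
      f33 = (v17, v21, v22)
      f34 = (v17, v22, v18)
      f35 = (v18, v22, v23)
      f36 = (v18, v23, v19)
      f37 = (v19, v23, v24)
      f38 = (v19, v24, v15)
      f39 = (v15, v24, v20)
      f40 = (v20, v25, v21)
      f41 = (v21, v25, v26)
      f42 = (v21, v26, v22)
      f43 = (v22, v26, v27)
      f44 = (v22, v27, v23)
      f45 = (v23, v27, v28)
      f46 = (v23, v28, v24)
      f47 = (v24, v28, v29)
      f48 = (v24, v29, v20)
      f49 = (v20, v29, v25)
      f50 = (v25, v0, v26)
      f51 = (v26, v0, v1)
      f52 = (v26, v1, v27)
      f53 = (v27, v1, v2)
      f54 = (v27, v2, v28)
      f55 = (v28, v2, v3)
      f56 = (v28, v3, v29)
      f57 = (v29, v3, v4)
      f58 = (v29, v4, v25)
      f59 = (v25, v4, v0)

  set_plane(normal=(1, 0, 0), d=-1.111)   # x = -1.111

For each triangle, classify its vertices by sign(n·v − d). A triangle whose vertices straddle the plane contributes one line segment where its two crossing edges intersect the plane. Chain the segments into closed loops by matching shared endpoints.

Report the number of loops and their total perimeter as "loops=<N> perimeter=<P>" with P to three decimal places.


Straddling triangles (24 of 60):
  (v5,v10,v6) [+-+] → (-1.111, 2.1477, 0)–(-1.111, 2.12163, 0.0414317)  len=0.0490
  (v6,v10,v11) [+-+] → (-1.111, 2.12163, 0.0414317)–(-1.111, 1.92425, 0.355136)  len=0.3706
  (v5,v14,v10) [++-] → (-1.111, 1.92425, -0.355136)–(-1.111, 2.1477, 0)  len=0.4196
  (v10,v15,v11) [--+] → (-1.111, 1.55146, 0.651396)–(-1.111, 1.92425, 0.355136)  len=0.4762
  (v11,v15,v16) [+--] → (-1.111, 1.55146, 0.651396)–(-1.111, 1.47357, 0.7133)  len=0.0995
  (v11,v16,v12) [+-+] → (-1.111, 1.47357, 0.7133)–(-1.111, 0.5911, 0.547722)  len=0.8979
  (v12,v16,v17) [+--] → (-1.111, 0.5911, 0.547722)–(-1.111, 0.0211328, 0.4408)  len=0.5799
  (v12,v17,v13) [+-+] → (-1.111, 0.0211328, 0.4408)–(-1.111, 0.0211328, 0.421648)  len=0.0192
  (v13,v17,v18) [+--] → (-1.111, 0.0211328, 0.421648)–(-1.111, 0.0211328, -0.4408)  len=0.8624
  (v13,v18,v14) [+-+] → (-1.111, 0.0211328, -0.4408)–(-1.111, 0.145654, -0.464163)  len=0.1267
  (v14,v18,v19) [+--] → (-1.111, 0.145654, -0.464163)–(-1.111, 1.47357, -0.7133)  len=1.3511
  (v14,v19,v10) [+--] → (-1.111, 1.47357, -0.7133)–(-1.111, 1.92425, -0.355136)  len=0.5757
  (v16,v20,v21) [--+] → (-1.111, -1.92425, 0.355136)–(-1.111, -1.47357, 0.7133)  len=0.5757
  (v16,v21,v17) [-+-] → (-1.111, -1.47357, 0.7133)–(-1.111, -0.145654, 0.464163)  len=1.3511
  (v17,v21,v22) [-++] → (-1.111, -0.145654, 0.464163)–(-1.111, -0.0211328, 0.4408)  len=0.1267
  (v17,v22,v18) [-+-] → (-1.111, -0.0211328, 0.4408)–(-1.111, -0.0211328, -0.421648)  len=0.8624
  (v18,v22,v23) [-++] → (-1.111, -0.0211328, -0.421648)–(-1.111, -0.0211328, -0.4408)  len=0.0192
  (v18,v23,v19) [-+-] → (-1.111, -0.0211328, -0.4408)–(-1.111, -0.5911, -0.547722)  len=0.5799
  (v19,v23,v24) [-++] → (-1.111, -0.5911, -0.547722)–(-1.111, -1.47357, -0.7133)  len=0.8979
  (v19,v24,v15) [-+-] → (-1.111, -1.47357, -0.7133)–(-1.111, -1.55146, -0.651396)  len=0.0995
  (v15,v24,v20) [-+-] → (-1.111, -1.55146, -0.651396)–(-1.111, -1.92425, -0.355136)  len=0.4762
  (v20,v25,v21) [-++] → (-1.111, -2.1477, 0)–(-1.111, -1.92425, 0.355136)  len=0.4196
  (v24,v29,v20) [++-] → (-1.111, -2.12163, -0.0414317)–(-1.111, -1.92425, -0.355136)  len=0.3706
  (v20,v29,v25) [-++] → (-1.111, -2.12163, -0.0414317)–(-1.111, -2.1477, 0)  len=0.0490

Chained into 2 loop(s):
  loop 1: 12 segments, perimeter = 5.8277
  loop 2: 12 segments, perimeter = 5.8277
Total perimeter = 11.655

loops=2 perimeter=11.655


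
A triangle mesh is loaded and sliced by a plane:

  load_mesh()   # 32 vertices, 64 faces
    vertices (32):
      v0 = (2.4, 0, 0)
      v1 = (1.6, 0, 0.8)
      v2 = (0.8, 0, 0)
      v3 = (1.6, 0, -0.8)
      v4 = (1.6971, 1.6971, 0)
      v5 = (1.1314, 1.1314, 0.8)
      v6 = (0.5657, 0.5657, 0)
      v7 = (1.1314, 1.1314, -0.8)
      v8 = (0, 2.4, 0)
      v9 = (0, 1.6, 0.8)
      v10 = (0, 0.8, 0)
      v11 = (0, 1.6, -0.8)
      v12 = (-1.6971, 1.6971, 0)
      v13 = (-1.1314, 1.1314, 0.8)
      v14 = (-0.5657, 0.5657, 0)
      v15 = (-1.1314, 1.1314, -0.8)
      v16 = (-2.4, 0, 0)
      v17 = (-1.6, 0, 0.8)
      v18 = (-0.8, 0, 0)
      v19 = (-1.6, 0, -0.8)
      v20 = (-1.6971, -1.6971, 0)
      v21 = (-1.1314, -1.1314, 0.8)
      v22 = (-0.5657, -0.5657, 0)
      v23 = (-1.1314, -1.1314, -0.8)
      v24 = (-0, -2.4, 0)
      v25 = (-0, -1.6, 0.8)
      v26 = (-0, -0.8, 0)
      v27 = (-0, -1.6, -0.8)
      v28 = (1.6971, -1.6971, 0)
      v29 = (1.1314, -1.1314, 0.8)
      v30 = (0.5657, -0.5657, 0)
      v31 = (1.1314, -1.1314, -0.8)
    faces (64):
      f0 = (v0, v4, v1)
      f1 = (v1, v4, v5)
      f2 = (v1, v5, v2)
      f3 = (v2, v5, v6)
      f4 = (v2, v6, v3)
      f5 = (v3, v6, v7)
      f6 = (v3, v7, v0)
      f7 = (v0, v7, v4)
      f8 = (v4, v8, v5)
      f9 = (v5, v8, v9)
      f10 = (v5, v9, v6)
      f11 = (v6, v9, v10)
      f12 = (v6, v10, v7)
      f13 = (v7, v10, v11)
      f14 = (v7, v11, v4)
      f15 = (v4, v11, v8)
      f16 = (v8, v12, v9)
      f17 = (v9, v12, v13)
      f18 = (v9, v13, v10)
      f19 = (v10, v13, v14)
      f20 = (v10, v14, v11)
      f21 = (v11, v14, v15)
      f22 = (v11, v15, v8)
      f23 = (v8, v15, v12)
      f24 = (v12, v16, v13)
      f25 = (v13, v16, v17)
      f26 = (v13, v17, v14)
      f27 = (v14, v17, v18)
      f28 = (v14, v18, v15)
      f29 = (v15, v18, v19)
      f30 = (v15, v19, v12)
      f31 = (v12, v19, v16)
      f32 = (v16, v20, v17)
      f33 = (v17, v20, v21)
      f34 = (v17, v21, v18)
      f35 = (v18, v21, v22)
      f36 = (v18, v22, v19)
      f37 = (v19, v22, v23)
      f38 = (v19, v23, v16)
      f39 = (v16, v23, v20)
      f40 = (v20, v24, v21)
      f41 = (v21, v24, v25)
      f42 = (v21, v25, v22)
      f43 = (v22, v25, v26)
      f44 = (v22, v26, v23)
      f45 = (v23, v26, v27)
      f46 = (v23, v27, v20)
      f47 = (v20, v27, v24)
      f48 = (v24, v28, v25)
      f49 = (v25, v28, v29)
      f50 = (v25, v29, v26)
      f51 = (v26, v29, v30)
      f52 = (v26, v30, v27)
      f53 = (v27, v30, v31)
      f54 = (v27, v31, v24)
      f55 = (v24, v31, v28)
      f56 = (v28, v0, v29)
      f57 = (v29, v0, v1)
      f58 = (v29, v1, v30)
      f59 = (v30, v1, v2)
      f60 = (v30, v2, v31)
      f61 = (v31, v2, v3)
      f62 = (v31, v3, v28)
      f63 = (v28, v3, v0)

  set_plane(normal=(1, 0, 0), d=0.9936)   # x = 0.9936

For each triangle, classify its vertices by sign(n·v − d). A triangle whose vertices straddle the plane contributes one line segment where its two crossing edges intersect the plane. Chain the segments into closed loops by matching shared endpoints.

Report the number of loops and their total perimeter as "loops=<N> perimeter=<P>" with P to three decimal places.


Straddling triangles (22 of 64):
  (v1,v5,v2) [++-] → (0.9936, 0.660951, 0.467351)–(0.9936, 0, 0.1936)  len=0.7154
  (v2,v5,v6) [-+-] → (0.9936, 0.660951, 0.467351)–(0.9936, 0.9936, 0.605126)  len=0.3601
  (v2,v6,v3) [--+] → (0.9936, 0.331664, -0.330968)–(0.9936, 0, -0.1936)  len=0.3590
  (v3,v6,v7) [+-+] → (0.9936, 0.331664, -0.330968)–(0.9936, 0.9936, -0.605126)  len=0.7165
  (v4,v8,v5) [+-+] → (0.9936, 1.98847, 0)–(0.9936, 1.28591, 0.702563)  len=0.9936
  (v5,v8,v9) [+--] → (0.9936, 1.28591, 0.702563)–(0.9936, 1.18847, 0.8)  len=0.1378
  (v5,v9,v6) [+--] → (0.9936, 1.18847, 0.8)–(0.9936, 0.9936, 0.605126)  len=0.2756
  (v6,v10,v7) [--+] → (0.9936, 1.09104, -0.702563)–(0.9936, 0.9936, -0.605126)  len=0.1378
  (v7,v10,v11) [+--] → (0.9936, 1.09104, -0.702563)–(0.9936, 1.18847, -0.8)  len=0.1378
  (v7,v11,v4) [+-+] → (0.9936, 1.18847, -0.8)–(0.9936, 1.65685, -0.331625)  len=0.6624
  (v4,v11,v8) [+--] → (0.9936, 1.65685, -0.331625)–(0.9936, 1.98847, 0)  len=0.4690
  (v24,v28,v25) [-+-] → (0.9936, -1.98847, 0)–(0.9936, -1.65685, 0.331625)  len=0.4690
  (v25,v28,v29) [-++] → (0.9936, -1.65685, 0.331625)–(0.9936, -1.18847, 0.8)  len=0.6624
  (v25,v29,v26) [-+-] → (0.9936, -1.18847, 0.8)–(0.9936, -1.09104, 0.702563)  len=0.1378
  (v26,v29,v30) [-+-] → (0.9936, -1.09104, 0.702563)–(0.9936, -0.9936, 0.605126)  len=0.1378
  (v27,v30,v31) [--+] → (0.9936, -0.9936, -0.605126)–(0.9936, -1.18847, -0.8)  len=0.2756
  (v27,v31,v24) [-+-] → (0.9936, -1.18847, -0.8)–(0.9936, -1.28591, -0.702563)  len=0.1378
  (v24,v31,v28) [-++] → (0.9936, -1.28591, -0.702563)–(0.9936, -1.98847, 0)  len=0.9936
  (v29,v1,v30) [++-] → (0.9936, -0.331664, 0.330968)–(0.9936, -0.9936, 0.605126)  len=0.7165
  (v30,v1,v2) [-+-] → (0.9936, -0.331664, 0.330968)–(0.9936, 0, 0.1936)  len=0.3590
  (v30,v2,v31) [--+] → (0.9936, -0.660951, -0.467351)–(0.9936, -0.9936, -0.605126)  len=0.3601
  (v31,v2,v3) [+-+] → (0.9936, -0.660951, -0.467351)–(0.9936, 0, -0.1936)  len=0.7154

Chained into 1 loop(s):
  loop 1: 22 segments, perimeter = 9.9297
Total perimeter = 9.930

loops=1 perimeter=9.930


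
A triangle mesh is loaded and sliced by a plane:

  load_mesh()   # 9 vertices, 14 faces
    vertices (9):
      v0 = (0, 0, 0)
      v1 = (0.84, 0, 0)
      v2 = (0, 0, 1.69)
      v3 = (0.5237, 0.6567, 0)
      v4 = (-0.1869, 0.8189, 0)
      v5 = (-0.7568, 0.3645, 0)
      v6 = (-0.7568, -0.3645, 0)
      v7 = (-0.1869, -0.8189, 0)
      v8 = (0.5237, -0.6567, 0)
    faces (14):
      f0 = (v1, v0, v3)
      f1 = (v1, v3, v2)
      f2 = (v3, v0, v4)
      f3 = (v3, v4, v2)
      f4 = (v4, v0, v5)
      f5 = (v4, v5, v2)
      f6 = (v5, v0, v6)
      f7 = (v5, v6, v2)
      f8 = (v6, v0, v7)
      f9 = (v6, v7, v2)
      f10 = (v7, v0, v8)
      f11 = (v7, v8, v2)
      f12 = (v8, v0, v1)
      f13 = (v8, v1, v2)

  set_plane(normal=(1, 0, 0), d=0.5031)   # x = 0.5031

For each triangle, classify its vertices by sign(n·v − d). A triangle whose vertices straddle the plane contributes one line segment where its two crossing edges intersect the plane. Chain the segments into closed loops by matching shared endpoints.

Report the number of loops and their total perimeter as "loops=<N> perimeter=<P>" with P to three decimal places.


Straddling triangles (8 of 14):
  (v1,v0,v3) [+-+] → (0.5031, 0, 0)–(0.5031, 0.630868, 0)  len=0.6309
  (v1,v3,v2) [++-] → (0.5031, 0.630868, 0.066477)–(0.5031, 0, 0.677811)  len=0.8785
  (v3,v0,v4) [+--] → (0.5031, 0.630868, 0)–(0.5031, 0.661402, 0)  len=0.0305
  (v3,v4,v2) [+--] → (0.5031, 0.661402, 0)–(0.5031, 0.630868, 0.066477)  len=0.0732
  (v7,v0,v8) [--+] → (0.5031, -0.630868, 0)–(0.5031, -0.661402, 0)  len=0.0305
  (v7,v8,v2) [-+-] → (0.5031, -0.661402, 0)–(0.5031, -0.630868, 0.066477)  len=0.0732
  (v8,v0,v1) [+-+] → (0.5031, -0.630868, 0)–(0.5031, 0, 0)  len=0.6309
  (v8,v1,v2) [++-] → (0.5031, 0, 0.677811)–(0.5031, -0.630868, 0.066477)  len=0.8785

Chained into 1 loop(s):
  loop 1: 8 segments, perimeter = 3.2261
Total perimeter = 3.226

loops=1 perimeter=3.226


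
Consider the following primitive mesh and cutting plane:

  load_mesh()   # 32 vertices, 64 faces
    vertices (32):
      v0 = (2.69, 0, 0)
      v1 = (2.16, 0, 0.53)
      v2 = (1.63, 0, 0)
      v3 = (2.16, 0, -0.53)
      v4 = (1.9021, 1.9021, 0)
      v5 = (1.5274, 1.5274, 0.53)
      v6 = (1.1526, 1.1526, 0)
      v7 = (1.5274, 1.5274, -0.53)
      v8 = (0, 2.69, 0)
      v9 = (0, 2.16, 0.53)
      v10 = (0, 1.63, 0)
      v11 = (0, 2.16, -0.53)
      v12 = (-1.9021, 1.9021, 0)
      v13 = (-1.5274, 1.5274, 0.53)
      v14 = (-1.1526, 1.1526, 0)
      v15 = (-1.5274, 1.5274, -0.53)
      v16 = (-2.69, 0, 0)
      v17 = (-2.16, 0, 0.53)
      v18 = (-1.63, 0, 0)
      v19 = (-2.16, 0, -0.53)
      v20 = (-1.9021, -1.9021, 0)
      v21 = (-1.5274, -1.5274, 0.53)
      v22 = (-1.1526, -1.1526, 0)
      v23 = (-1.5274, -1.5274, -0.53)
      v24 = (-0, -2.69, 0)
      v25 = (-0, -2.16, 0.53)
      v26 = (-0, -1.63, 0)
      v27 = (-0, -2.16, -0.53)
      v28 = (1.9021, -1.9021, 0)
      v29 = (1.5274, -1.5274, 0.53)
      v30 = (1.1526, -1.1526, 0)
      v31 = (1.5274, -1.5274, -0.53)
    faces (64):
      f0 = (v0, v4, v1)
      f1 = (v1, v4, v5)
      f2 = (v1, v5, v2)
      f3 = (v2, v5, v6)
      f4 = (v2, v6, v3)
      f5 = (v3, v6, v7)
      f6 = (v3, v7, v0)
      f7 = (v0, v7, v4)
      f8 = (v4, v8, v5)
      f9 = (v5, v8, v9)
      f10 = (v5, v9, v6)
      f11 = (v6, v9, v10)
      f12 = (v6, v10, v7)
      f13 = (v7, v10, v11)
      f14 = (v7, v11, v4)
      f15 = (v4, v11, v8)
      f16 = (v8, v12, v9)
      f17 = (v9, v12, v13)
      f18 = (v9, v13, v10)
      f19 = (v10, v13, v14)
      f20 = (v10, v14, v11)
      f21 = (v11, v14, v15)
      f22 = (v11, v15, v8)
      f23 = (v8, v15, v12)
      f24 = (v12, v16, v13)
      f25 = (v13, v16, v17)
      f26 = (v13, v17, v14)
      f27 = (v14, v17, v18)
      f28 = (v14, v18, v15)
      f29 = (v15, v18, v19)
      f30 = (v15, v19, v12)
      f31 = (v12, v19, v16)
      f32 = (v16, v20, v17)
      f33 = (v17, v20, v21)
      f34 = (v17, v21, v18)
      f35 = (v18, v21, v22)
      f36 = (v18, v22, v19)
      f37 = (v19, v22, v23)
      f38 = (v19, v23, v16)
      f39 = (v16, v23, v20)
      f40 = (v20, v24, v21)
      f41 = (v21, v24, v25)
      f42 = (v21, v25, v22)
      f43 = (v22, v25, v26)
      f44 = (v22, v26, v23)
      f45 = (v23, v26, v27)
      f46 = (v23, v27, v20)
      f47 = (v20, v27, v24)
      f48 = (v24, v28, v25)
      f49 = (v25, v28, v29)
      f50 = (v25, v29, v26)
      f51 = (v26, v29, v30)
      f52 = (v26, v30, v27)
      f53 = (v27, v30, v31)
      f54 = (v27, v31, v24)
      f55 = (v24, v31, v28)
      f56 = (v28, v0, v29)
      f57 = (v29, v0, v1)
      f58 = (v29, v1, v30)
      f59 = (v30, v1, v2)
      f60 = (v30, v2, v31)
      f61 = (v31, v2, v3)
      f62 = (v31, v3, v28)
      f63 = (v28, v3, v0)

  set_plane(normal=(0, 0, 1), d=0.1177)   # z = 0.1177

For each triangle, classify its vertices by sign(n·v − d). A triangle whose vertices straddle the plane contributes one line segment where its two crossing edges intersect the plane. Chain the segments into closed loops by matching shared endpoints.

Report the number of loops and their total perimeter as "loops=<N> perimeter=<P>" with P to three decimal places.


Straddling triangles (32 of 64):
  (v0,v4,v1) [--+] → (1.95937, 1.47969, 0.1177)–(2.5723, 0, 0.1177)  len=1.6016
  (v1,v4,v5) [+-+] → (1.95937, 1.47969, 0.1177)–(1.81889, 1.81889, 0.1177)  len=0.3671
  (v1,v5,v2) [++-] → (1.60722, 0.339198, 0.1177)–(1.7477, 0, 0.1177)  len=0.3671
  (v2,v5,v6) [-+-] → (1.60722, 0.339198, 0.1177)–(1.23583, 1.23583, 0.1177)  len=0.9705
  (v4,v8,v5) [--+] → (0.339198, 2.43182, 0.1177)–(1.81889, 1.81889, 0.1177)  len=1.6016
  (v5,v8,v9) [+-+] → (0.339198, 2.43182, 0.1177)–(0, 2.5723, 0.1177)  len=0.3671
  (v5,v9,v6) [++-] → (0.896636, 1.37632, 0.1177)–(1.23583, 1.23583, 0.1177)  len=0.3671
  (v6,v9,v10) [-+-] → (0.896636, 1.37632, 0.1177)–(0, 1.7477, 0.1177)  len=0.9705
  (v8,v12,v9) [--+] → (-1.47969, 1.95937, 0.1177)–(0, 2.5723, 0.1177)  len=1.6016
  (v9,v12,v13) [+-+] → (-1.47969, 1.95937, 0.1177)–(-1.81889, 1.81889, 0.1177)  len=0.3671
  (v9,v13,v10) [++-] → (-0.339198, 1.60722, 0.1177)–(0, 1.7477, 0.1177)  len=0.3671
  (v10,v13,v14) [-+-] → (-0.339198, 1.60722, 0.1177)–(-1.23583, 1.23583, 0.1177)  len=0.9705
  (v12,v16,v13) [--+] → (-2.43182, 0.339198, 0.1177)–(-1.81889, 1.81889, 0.1177)  len=1.6016
  (v13,v16,v17) [+-+] → (-2.43182, 0.339198, 0.1177)–(-2.5723, 0, 0.1177)  len=0.3671
  (v13,v17,v14) [++-] → (-1.37632, 0.896636, 0.1177)–(-1.23583, 1.23583, 0.1177)  len=0.3671
  (v14,v17,v18) [-+-] → (-1.37632, 0.896636, 0.1177)–(-1.7477, 0, 0.1177)  len=0.9705
  (v16,v20,v17) [--+] → (-1.95937, -1.47969, 0.1177)–(-2.5723, 0, 0.1177)  len=1.6016
  (v17,v20,v21) [+-+] → (-1.95937, -1.47969, 0.1177)–(-1.81889, -1.81889, 0.1177)  len=0.3671
  (v17,v21,v18) [++-] → (-1.60722, -0.339198, 0.1177)–(-1.7477, 0, 0.1177)  len=0.3671
  (v18,v21,v22) [-+-] → (-1.60722, -0.339198, 0.1177)–(-1.23583, -1.23583, 0.1177)  len=0.9705
  (v20,v24,v21) [--+] → (-0.339198, -2.43182, 0.1177)–(-1.81889, -1.81889, 0.1177)  len=1.6016
  (v21,v24,v25) [+-+] → (-0.339198, -2.43182, 0.1177)–(0, -2.5723, 0.1177)  len=0.3671
  (v21,v25,v22) [++-] → (-0.896636, -1.37632, 0.1177)–(-1.23583, -1.23583, 0.1177)  len=0.3671
  (v22,v25,v26) [-+-] → (-0.896636, -1.37632, 0.1177)–(0, -1.7477, 0.1177)  len=0.9705
  (v24,v28,v25) [--+] → (1.47969, -1.95937, 0.1177)–(0, -2.5723, 0.1177)  len=1.6016
  (v25,v28,v29) [+-+] → (1.47969, -1.95937, 0.1177)–(1.81889, -1.81889, 0.1177)  len=0.3671
  (v25,v29,v26) [++-] → (0.339198, -1.60722, 0.1177)–(0, -1.7477, 0.1177)  len=0.3671
  (v26,v29,v30) [-+-] → (0.339198, -1.60722, 0.1177)–(1.23583, -1.23583, 0.1177)  len=0.9705
  (v28,v0,v29) [--+] → (2.43182, -0.339198, 0.1177)–(1.81889, -1.81889, 0.1177)  len=1.6016
  (v29,v0,v1) [+-+] → (2.43182, -0.339198, 0.1177)–(2.5723, 0, 0.1177)  len=0.3671
  (v29,v1,v30) [++-] → (1.37632, -0.896636, 0.1177)–(1.23583, -1.23583, 0.1177)  len=0.3671
  (v30,v1,v2) [-+-] → (1.37632, -0.896636, 0.1177)–(1.7477, 0, 0.1177)  len=0.9705

Chained into 2 loop(s):
  loop 1: 16 segments, perimeter = 15.7500
  loop 2: 16 segments, perimeter = 10.7012
Total perimeter = 26.451

loops=2 perimeter=26.451


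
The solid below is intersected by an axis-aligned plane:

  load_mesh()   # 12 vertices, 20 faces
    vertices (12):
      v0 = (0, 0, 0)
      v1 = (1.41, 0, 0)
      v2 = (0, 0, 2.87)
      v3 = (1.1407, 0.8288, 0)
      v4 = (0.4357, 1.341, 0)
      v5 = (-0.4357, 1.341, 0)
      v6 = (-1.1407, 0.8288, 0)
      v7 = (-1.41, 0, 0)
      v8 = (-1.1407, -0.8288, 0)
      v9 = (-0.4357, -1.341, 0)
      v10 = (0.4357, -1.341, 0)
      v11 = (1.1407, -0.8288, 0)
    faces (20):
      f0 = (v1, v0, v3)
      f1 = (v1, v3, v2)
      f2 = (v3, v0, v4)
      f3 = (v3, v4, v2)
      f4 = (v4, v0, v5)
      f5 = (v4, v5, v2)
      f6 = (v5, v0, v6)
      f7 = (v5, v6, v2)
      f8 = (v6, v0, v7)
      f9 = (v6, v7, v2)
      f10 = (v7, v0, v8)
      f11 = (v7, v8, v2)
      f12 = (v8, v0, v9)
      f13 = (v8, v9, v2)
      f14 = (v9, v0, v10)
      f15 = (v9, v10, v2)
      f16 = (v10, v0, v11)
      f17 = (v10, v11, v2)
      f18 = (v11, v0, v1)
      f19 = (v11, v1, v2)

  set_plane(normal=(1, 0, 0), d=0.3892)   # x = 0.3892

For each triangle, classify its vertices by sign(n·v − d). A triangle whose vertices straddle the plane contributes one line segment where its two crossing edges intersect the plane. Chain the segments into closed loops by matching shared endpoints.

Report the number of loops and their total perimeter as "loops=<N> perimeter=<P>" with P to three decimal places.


loops=1 perimeter=7.696

Straddling triangles (12 of 20):
  (v1,v0,v3) [+-+] → (0.3892, 0, 0)–(0.3892, 0.282782, 0)  len=0.2828
  (v1,v3,v2) [++-] → (0.3892, 0.282782, 1.89077)–(0.3892, 0, 2.0778)  len=0.3390
  (v3,v0,v4) [+-+] → (0.3892, 0.282782, 0)–(0.3892, 1.19788, 0)  len=0.9151
  (v3,v4,v2) [++-] → (0.3892, 1.19788, 0.3063)–(0.3892, 0.282782, 1.89077)  len=1.8297
  (v4,v0,v5) [+--] → (0.3892, 1.19788, 0)–(0.3892, 1.341, 0)  len=0.1431
  (v4,v5,v2) [+--] → (0.3892, 1.341, 0)–(0.3892, 1.19788, 0.3063)  len=0.3381
  (v9,v0,v10) [--+] → (0.3892, -1.19788, 0)–(0.3892, -1.341, 0)  len=0.1431
  (v9,v10,v2) [-+-] → (0.3892, -1.341, 0)–(0.3892, -1.19788, 0.3063)  len=0.3381
  (v10,v0,v11) [+-+] → (0.3892, -1.19788, 0)–(0.3892, -0.282782, 0)  len=0.9151
  (v10,v11,v2) [++-] → (0.3892, -0.282782, 1.89077)–(0.3892, -1.19788, 0.3063)  len=1.8297
  (v11,v0,v1) [+-+] → (0.3892, -0.282782, 0)–(0.3892, 0, 0)  len=0.2828
  (v11,v1,v2) [++-] → (0.3892, 0, 2.0778)–(0.3892, -0.282782, 1.89077)  len=0.3390

Chained into 1 loop(s):
  loop 1: 12 segments, perimeter = 7.6957
Total perimeter = 7.696


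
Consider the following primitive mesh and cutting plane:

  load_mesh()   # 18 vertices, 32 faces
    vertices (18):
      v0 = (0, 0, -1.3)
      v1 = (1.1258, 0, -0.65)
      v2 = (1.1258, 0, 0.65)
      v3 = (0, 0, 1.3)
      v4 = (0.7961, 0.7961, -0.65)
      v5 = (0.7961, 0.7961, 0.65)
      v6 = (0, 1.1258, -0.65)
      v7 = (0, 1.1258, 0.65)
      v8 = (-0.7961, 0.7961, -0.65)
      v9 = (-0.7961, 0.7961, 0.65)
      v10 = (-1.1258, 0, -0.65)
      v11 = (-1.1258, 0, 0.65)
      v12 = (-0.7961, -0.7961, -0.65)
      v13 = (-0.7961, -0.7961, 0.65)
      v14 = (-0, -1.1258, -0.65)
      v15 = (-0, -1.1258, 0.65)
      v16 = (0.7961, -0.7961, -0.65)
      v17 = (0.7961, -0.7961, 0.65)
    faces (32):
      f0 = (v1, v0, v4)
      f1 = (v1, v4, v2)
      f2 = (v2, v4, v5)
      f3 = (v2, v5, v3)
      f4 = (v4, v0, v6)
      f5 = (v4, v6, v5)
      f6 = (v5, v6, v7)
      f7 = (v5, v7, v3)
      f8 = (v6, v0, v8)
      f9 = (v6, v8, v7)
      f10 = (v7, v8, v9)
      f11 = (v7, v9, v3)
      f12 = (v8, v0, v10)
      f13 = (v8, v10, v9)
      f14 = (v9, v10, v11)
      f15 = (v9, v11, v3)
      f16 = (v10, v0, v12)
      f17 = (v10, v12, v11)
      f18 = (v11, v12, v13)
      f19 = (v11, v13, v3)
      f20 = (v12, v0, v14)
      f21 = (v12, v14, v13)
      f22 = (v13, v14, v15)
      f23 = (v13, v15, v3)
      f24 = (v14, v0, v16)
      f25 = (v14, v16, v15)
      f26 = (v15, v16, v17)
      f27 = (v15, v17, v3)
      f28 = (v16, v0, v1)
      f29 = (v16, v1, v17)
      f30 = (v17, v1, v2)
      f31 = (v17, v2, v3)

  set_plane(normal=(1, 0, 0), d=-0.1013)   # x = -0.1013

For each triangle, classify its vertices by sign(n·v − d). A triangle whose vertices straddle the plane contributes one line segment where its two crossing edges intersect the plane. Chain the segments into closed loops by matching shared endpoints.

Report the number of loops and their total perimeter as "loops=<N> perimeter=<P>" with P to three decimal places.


loops=1 perimeter=7.555

Straddling triangles (12 of 32):
  (v6,v0,v8) [++-] → (-0.1013, 0.1013, -1.21729)–(-0.1013, 1.08385, -0.65)  len=1.1346
  (v6,v8,v7) [+-+] → (-0.1013, 1.08385, -0.65)–(-0.1013, 1.08385, 0.484581)  len=1.1346
  (v7,v8,v9) [+--] → (-0.1013, 1.08385, 0.484581)–(-0.1013, 1.08385, 0.65)  len=0.1654
  (v7,v9,v3) [+-+] → (-0.1013, 1.08385, 0.65)–(-0.1013, 0.1013, 1.21729)  len=1.1346
  (v8,v0,v10) [-+-] → (-0.1013, 0.1013, -1.21729)–(-0.1013, 0, -1.24151)  len=0.1042
  (v9,v11,v3) [--+] → (-0.1013, 0, 1.24151)–(-0.1013, 0.1013, 1.21729)  len=0.1042
  (v10,v0,v12) [-+-] → (-0.1013, 0, -1.24151)–(-0.1013, -0.1013, -1.21729)  len=0.1042
  (v11,v13,v3) [--+] → (-0.1013, -0.1013, 1.21729)–(-0.1013, 0, 1.24151)  len=0.1042
  (v12,v0,v14) [-++] → (-0.1013, -0.1013, -1.21729)–(-0.1013, -1.08385, -0.65)  len=1.1346
  (v12,v14,v13) [-+-] → (-0.1013, -1.08385, -0.65)–(-0.1013, -1.08385, -0.484581)  len=0.1654
  (v13,v14,v15) [-++] → (-0.1013, -1.08385, -0.484581)–(-0.1013, -1.08385, 0.65)  len=1.1346
  (v13,v15,v3) [-++] → (-0.1013, -1.08385, 0.65)–(-0.1013, -0.1013, 1.21729)  len=1.1346

Chained into 1 loop(s):
  loop 1: 12 segments, perimeter = 7.5548
Total perimeter = 7.555


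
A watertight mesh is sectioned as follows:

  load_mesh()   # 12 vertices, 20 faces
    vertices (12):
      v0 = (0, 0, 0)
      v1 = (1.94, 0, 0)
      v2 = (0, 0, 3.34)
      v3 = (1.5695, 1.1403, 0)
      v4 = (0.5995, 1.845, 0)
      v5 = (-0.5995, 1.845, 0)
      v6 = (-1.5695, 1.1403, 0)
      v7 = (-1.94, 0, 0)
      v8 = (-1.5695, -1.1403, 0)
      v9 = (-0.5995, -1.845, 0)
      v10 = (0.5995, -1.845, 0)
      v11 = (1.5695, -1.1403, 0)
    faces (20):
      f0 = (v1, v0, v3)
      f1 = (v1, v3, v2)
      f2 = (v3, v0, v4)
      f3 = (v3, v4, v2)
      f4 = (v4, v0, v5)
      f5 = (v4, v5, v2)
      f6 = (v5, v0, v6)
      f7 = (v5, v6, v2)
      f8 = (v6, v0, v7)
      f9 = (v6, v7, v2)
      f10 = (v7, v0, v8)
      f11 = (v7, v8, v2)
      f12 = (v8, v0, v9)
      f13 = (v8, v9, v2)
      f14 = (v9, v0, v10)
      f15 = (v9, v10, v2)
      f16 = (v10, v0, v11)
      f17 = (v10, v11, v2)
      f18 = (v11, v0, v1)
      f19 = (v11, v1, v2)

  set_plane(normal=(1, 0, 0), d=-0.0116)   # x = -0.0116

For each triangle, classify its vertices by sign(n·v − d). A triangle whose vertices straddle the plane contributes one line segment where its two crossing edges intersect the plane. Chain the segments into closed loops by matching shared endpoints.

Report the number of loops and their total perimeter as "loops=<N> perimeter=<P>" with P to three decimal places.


Straddling triangles (12 of 20):
  (v4,v0,v5) [++-] → (-0.0116, 0.0356997, 0)–(-0.0116, 1.845, 0)  len=1.8093
  (v4,v5,v2) [+-+] → (-0.0116, 1.845, 0)–(-0.0116, 0.0356997, 3.27537)  len=3.7419
  (v5,v0,v6) [-+-] → (-0.0116, 0.0356997, 0)–(-0.0116, 0.00842783, 0)  len=0.0273
  (v5,v6,v2) [--+] → (-0.0116, 0.00842783, 3.31531)–(-0.0116, 0.0356997, 3.27537)  len=0.0484
  (v6,v0,v7) [-+-] → (-0.0116, 0.00842783, 0)–(-0.0116, 0, 0)  len=0.0084
  (v6,v7,v2) [--+] → (-0.0116, 0, 3.32003)–(-0.0116, 0.00842783, 3.31531)  len=0.0097
  (v7,v0,v8) [-+-] → (-0.0116, 0, 0)–(-0.0116, -0.00842783, 0)  len=0.0084
  (v7,v8,v2) [--+] → (-0.0116, -0.00842783, 3.31531)–(-0.0116, 0, 3.32003)  len=0.0097
  (v8,v0,v9) [-+-] → (-0.0116, -0.00842783, 0)–(-0.0116, -0.0356997, 0)  len=0.0273
  (v8,v9,v2) [--+] → (-0.0116, -0.0356997, 3.27537)–(-0.0116, -0.00842783, 3.31531)  len=0.0484
  (v9,v0,v10) [-++] → (-0.0116, -0.0356997, 0)–(-0.0116, -1.845, 0)  len=1.8093
  (v9,v10,v2) [-++] → (-0.0116, -1.845, 0)–(-0.0116, -0.0356997, 3.27537)  len=3.7419

Chained into 1 loop(s):
  loop 1: 12 segments, perimeter = 11.2898
Total perimeter = 11.290

loops=1 perimeter=11.290


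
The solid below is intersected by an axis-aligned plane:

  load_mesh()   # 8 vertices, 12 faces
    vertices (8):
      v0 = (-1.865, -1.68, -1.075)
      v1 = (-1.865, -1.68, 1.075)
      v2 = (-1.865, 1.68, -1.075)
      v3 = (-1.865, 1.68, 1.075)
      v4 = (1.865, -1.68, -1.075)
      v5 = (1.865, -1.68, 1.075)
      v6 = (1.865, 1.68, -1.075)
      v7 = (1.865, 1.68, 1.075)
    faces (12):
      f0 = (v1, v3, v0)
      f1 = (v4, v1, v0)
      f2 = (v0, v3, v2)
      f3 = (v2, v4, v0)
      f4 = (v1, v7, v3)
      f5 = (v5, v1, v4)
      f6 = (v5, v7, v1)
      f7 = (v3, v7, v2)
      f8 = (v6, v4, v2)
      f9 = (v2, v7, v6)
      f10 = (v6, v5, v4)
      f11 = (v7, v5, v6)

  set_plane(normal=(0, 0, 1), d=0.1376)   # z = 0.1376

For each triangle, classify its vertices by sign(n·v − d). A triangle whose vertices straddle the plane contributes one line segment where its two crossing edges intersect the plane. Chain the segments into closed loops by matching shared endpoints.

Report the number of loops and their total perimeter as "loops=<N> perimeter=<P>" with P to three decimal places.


loops=1 perimeter=14.180

Straddling triangles (8 of 12):
  (v1,v3,v0) [++-] → (-1.865, 0.21504, 0.1376)–(-1.865, -1.68, 0.1376)  len=1.8950
  (v4,v1,v0) [-+-] → (-0.23872, -1.68, 0.1376)–(-1.865, -1.68, 0.1376)  len=1.6263
  (v0,v3,v2) [-+-] → (-1.865, 0.21504, 0.1376)–(-1.865, 1.68, 0.1376)  len=1.4650
  (v5,v1,v4) [++-] → (-0.23872, -1.68, 0.1376)–(1.865, -1.68, 0.1376)  len=2.1037
  (v3,v7,v2) [++-] → (0.23872, 1.68, 0.1376)–(-1.865, 1.68, 0.1376)  len=2.1037
  (v2,v7,v6) [-+-] → (0.23872, 1.68, 0.1376)–(1.865, 1.68, 0.1376)  len=1.6263
  (v6,v5,v4) [-+-] → (1.865, -0.21504, 0.1376)–(1.865, -1.68, 0.1376)  len=1.4650
  (v7,v5,v6) [++-] → (1.865, -0.21504, 0.1376)–(1.865, 1.68, 0.1376)  len=1.8950

Chained into 1 loop(s):
  loop 1: 8 segments, perimeter = 14.1800
Total perimeter = 14.180


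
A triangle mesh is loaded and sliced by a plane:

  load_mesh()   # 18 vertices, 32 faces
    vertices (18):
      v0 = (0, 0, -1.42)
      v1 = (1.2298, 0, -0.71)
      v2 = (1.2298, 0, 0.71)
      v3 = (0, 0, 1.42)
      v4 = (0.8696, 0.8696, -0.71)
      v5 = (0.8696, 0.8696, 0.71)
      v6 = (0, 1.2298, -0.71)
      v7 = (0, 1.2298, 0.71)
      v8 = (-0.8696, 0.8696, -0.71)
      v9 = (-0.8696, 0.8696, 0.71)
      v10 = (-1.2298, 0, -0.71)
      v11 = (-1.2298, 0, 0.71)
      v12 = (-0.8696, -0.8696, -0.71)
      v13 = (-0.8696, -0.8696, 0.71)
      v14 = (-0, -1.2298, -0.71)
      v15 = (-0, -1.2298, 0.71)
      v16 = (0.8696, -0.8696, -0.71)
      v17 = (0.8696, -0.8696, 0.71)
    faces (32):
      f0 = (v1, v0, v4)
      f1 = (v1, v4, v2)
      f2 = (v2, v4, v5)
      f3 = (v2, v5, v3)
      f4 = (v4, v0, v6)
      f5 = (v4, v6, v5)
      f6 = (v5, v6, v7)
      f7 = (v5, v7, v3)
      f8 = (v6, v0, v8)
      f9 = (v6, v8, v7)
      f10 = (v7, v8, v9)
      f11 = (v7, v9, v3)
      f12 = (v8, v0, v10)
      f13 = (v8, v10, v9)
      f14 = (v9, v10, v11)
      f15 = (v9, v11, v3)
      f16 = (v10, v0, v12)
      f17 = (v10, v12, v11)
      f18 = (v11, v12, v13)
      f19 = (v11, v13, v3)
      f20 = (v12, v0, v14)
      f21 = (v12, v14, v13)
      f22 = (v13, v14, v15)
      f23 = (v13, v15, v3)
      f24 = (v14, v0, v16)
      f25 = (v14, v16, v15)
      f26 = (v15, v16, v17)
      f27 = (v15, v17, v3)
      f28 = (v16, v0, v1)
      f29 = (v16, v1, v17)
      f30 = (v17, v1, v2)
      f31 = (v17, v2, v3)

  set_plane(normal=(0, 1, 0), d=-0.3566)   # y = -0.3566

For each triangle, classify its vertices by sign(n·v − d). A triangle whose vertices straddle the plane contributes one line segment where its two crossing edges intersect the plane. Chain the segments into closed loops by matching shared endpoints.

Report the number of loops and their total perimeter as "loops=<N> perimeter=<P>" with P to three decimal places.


loops=1 perimeter=7.657

Straddling triangles (12 of 32):
  (v10,v0,v12) [++-] → (-0.3566, -0.3566, -1.12885)–(-1.08209, -0.3566, -0.71)  len=0.8377
  (v10,v12,v11) [+-+] → (-1.08209, -0.3566, -0.71)–(-1.08209, -0.3566, 0.127695)  len=0.8377
  (v11,v12,v13) [+--] → (-1.08209, -0.3566, 0.127695)–(-1.08209, -0.3566, 0.71)  len=0.5823
  (v11,v13,v3) [+-+] → (-1.08209, -0.3566, 0.71)–(-0.3566, -0.3566, 1.12885)  len=0.8377
  (v12,v0,v14) [-+-] → (-0.3566, -0.3566, -1.12885)–(0, -0.3566, -1.21412)  len=0.3667
  (v13,v15,v3) [--+] → (0, -0.3566, 1.21412)–(-0.3566, -0.3566, 1.12885)  len=0.3667
  (v14,v0,v16) [-+-] → (0, -0.3566, -1.21412)–(0.3566, -0.3566, -1.12885)  len=0.3667
  (v15,v17,v3) [--+] → (0.3566, -0.3566, 1.12885)–(0, -0.3566, 1.21412)  len=0.3667
  (v16,v0,v1) [-++] → (0.3566, -0.3566, -1.12885)–(1.08209, -0.3566, -0.71)  len=0.8377
  (v16,v1,v17) [-+-] → (1.08209, -0.3566, -0.71)–(1.08209, -0.3566, -0.127695)  len=0.5823
  (v17,v1,v2) [-++] → (1.08209, -0.3566, -0.127695)–(1.08209, -0.3566, 0.71)  len=0.8377
  (v17,v2,v3) [-++] → (1.08209, -0.3566, 0.71)–(0.3566, -0.3566, 1.12885)  len=0.8377

Chained into 1 loop(s):
  loop 1: 12 segments, perimeter = 7.6575
Total perimeter = 7.657


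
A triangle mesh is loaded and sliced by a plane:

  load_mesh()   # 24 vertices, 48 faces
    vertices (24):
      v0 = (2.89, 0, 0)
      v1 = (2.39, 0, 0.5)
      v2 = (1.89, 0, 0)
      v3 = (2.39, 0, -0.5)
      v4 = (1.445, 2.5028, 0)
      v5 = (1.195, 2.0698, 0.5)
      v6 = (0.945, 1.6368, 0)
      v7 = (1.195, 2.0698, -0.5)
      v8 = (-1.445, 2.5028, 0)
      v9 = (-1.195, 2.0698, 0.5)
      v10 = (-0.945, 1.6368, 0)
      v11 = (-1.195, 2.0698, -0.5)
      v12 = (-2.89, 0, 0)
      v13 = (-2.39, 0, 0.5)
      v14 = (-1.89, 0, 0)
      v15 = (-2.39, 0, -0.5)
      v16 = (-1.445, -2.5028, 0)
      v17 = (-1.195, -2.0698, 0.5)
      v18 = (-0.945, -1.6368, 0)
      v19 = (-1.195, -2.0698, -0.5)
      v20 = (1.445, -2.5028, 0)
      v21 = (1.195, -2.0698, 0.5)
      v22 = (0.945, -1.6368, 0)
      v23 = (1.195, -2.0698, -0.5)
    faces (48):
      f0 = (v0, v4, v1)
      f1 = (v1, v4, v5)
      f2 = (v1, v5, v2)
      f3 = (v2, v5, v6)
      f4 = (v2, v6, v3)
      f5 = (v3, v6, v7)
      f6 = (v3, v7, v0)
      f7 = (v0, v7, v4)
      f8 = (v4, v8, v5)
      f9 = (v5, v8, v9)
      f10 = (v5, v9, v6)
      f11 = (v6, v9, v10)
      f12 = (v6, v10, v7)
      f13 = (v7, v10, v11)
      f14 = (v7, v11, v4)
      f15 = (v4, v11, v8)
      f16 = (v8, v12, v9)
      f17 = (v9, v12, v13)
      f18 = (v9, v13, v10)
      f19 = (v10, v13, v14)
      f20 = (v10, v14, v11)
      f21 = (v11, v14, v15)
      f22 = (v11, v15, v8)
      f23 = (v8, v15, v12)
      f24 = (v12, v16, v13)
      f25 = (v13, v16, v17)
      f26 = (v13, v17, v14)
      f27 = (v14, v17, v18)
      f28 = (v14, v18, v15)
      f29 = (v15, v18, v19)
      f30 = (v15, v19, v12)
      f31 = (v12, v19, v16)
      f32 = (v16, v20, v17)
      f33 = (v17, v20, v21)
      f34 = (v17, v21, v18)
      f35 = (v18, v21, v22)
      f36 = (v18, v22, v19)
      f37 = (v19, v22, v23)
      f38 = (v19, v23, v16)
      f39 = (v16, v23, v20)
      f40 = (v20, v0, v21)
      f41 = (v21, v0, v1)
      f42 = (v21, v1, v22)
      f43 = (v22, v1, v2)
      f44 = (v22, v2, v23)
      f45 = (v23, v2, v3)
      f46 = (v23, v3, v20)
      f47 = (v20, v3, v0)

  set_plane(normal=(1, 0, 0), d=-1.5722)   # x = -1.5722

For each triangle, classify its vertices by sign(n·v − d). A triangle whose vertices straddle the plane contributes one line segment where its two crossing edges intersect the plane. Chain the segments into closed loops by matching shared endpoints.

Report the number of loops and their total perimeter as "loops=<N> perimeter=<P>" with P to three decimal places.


Straddling triangles (16 of 48):
  (v8,v12,v9) [+-+] → (-1.5722, 2.28248, 0)–(-1.5722, 1.60919, 0.388732)  len=0.7775
  (v9,v12,v13) [+--] → (-1.5722, 1.60919, 0.388732)–(-1.5722, 1.41647, 0.5)  len=0.2225
  (v9,v13,v10) [+-+] → (-1.5722, 1.41647, 0.5)–(-1.5722, 0.92635, 0.217024)  len=0.5659
  (v10,v13,v14) [+--] → (-1.5722, 0.92635, 0.217024)–(-1.5722, 0.55045, 0)  len=0.4341
  (v10,v14,v11) [+-+] → (-1.5722, 0.55045, 0)–(-1.5722, 0.94645, -0.228633)  len=0.4573
  (v11,v14,v15) [+--] → (-1.5722, 0.94645, -0.228633)–(-1.5722, 1.41647, -0.5)  len=0.5427
  (v11,v15,v8) [+-+] → (-1.5722, 1.41647, -0.5)–(-1.5722, 2.16592, -0.0673016)  len=0.8654
  (v8,v15,v12) [+--] → (-1.5722, 2.16592, -0.0673016)–(-1.5722, 2.28248, 0)  len=0.1346
  (v12,v16,v13) [-+-] → (-1.5722, -2.28248, 0)–(-1.5722, -2.16592, 0.0673016)  len=0.1346
  (v13,v16,v17) [-++] → (-1.5722, -2.16592, 0.0673016)–(-1.5722, -1.41647, 0.5)  len=0.8654
  (v13,v17,v14) [-+-] → (-1.5722, -1.41647, 0.5)–(-1.5722, -0.94645, 0.228633)  len=0.5427
  (v14,v17,v18) [-++] → (-1.5722, -0.94645, 0.228633)–(-1.5722, -0.55045, 0)  len=0.4573
  (v14,v18,v15) [-+-] → (-1.5722, -0.55045, 0)–(-1.5722, -0.92635, -0.217024)  len=0.4341
  (v15,v18,v19) [-++] → (-1.5722, -0.92635, -0.217024)–(-1.5722, -1.41647, -0.5)  len=0.5659
  (v15,v19,v12) [-+-] → (-1.5722, -1.41647, -0.5)–(-1.5722, -1.60919, -0.388732)  len=0.2225
  (v12,v19,v16) [-++] → (-1.5722, -1.60919, -0.388732)–(-1.5722, -2.28248, 0)  len=0.7775

Chained into 2 loop(s):
  loop 1: 8 segments, perimeter = 4.0000
  loop 2: 8 segments, perimeter = 4.0000
Total perimeter = 8.000

loops=2 perimeter=8.000


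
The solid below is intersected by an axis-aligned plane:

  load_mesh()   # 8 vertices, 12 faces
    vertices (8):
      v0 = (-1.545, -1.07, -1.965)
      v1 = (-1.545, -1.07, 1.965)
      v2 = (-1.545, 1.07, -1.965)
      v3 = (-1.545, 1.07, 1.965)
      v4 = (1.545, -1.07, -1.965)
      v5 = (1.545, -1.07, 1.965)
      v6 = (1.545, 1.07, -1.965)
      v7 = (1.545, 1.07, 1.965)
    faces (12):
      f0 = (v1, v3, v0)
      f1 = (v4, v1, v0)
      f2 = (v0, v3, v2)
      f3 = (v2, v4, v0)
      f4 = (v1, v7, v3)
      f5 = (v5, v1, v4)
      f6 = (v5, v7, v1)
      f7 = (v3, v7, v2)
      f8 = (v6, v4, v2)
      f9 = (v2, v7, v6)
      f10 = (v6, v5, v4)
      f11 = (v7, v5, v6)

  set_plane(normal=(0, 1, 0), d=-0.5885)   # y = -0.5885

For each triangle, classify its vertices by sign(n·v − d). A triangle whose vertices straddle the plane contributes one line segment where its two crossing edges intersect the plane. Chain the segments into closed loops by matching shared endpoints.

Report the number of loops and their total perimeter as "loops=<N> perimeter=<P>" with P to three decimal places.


Straddling triangles (8 of 12):
  (v1,v3,v0) [-+-] → (-1.545, -0.5885, 1.965)–(-1.545, -0.5885, -1.08075)  len=3.0458
  (v0,v3,v2) [-++] → (-1.545, -0.5885, -1.08075)–(-1.545, -0.5885, -1.965)  len=0.8842
  (v2,v4,v0) [+--] → (0.84975, -0.5885, -1.965)–(-1.545, -0.5885, -1.965)  len=2.3948
  (v1,v7,v3) [-++] → (-0.84975, -0.5885, 1.965)–(-1.545, -0.5885, 1.965)  len=0.6953
  (v5,v7,v1) [-+-] → (1.545, -0.5885, 1.965)–(-0.84975, -0.5885, 1.965)  len=2.3948
  (v6,v4,v2) [+-+] → (1.545, -0.5885, -1.965)–(0.84975, -0.5885, -1.965)  len=0.6953
  (v6,v5,v4) [+--] → (1.545, -0.5885, 1.08075)–(1.545, -0.5885, -1.965)  len=3.0458
  (v7,v5,v6) [+-+] → (1.545, -0.5885, 1.965)–(1.545, -0.5885, 1.08075)  len=0.8842

Chained into 1 loop(s):
  loop 1: 8 segments, perimeter = 14.0400
Total perimeter = 14.040

loops=1 perimeter=14.040


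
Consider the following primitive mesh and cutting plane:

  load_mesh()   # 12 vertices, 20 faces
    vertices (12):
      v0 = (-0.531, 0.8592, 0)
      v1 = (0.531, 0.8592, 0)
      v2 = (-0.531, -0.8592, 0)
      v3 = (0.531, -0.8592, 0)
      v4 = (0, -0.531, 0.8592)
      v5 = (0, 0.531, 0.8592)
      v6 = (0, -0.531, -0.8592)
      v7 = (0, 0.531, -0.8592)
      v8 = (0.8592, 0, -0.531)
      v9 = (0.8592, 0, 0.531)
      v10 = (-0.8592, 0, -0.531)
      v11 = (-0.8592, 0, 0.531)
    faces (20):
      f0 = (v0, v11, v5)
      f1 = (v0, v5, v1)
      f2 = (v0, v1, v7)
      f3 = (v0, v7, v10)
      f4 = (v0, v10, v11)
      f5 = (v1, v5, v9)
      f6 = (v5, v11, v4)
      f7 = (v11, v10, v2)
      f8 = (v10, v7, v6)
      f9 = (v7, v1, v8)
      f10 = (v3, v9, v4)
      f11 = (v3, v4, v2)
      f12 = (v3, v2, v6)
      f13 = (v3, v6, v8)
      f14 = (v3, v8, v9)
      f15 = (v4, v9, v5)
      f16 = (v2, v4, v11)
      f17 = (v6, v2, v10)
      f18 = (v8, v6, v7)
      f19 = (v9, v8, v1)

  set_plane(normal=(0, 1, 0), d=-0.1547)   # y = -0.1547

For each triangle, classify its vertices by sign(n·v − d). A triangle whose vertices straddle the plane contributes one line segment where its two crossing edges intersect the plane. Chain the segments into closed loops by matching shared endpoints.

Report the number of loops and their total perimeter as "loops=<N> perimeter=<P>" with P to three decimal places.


Straddling triangles (10 of 20):
  (v5,v11,v4) [++-] → (-0.608883, -0.1547, 0.626617)–(0, -0.1547, 0.8592)  len=0.6518
  (v11,v10,v2) [++-] → (-0.800107, -0.1547, -0.435393)–(-0.800107, -0.1547, 0.435393)  len=0.8708
  (v10,v7,v6) [++-] → (0, -0.1547, -0.8592)–(-0.608883, -0.1547, -0.626617)  len=0.6518
  (v3,v9,v4) [-+-] → (0.800107, -0.1547, 0.435393)–(0.608883, -0.1547, 0.626617)  len=0.2704
  (v3,v6,v8) [--+] → (0.608883, -0.1547, -0.626617)–(0.800107, -0.1547, -0.435393)  len=0.2704
  (v3,v8,v9) [-++] → (0.800107, -0.1547, -0.435393)–(0.800107, -0.1547, 0.435393)  len=0.8708
  (v4,v9,v5) [-++] → (0.608883, -0.1547, 0.626617)–(0, -0.1547, 0.8592)  len=0.6518
  (v2,v4,v11) [--+] → (-0.608883, -0.1547, 0.626617)–(-0.800107, -0.1547, 0.435393)  len=0.2704
  (v6,v2,v10) [--+] → (-0.800107, -0.1547, -0.435393)–(-0.608883, -0.1547, -0.626617)  len=0.2704
  (v8,v6,v7) [+-+] → (0.608883, -0.1547, -0.626617)–(0, -0.1547, -0.8592)  len=0.6518

Chained into 1 loop(s):
  loop 1: 10 segments, perimeter = 5.4305
Total perimeter = 5.430

loops=1 perimeter=5.430
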